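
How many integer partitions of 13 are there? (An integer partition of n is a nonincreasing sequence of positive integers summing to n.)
p(13) = 101

Compute p(n) via the recurrence p(n, m) = p(n, m−1) + p(n−m, m), where p(n, m) counts partitions of n with all parts ≤ m and p(n) = p(n, n). The base cases are p(0, m) = 1 and p(n, 0) = 0 for n > 0. Filling the table yields p(13) = 101. (Euler's pentagonal recurrence is an alternative.)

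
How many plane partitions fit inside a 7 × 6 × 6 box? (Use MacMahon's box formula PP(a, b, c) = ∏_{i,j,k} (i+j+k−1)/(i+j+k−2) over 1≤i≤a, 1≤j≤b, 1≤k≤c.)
PP(7, 6, 6) = 29706808370096

Evaluate the triple product over i = 1..7, j = 1..6, k = 1..6. The factors are (2/1) · (3/2) · (4/3) · (5/4) · (6/5) · (7/6) · (3/2) · (4/3) · … (252 factors total). The numerators and denominators telescope so the product is an integer; carrying out the multiplication exactly gives PP(7, 6, 6) = 29706808370096.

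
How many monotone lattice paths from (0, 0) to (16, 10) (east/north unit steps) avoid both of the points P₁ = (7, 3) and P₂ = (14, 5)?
Number of paths = 3785467

Inclusion–exclusion. Total paths: C(26, 16) = 5311735. Through P₁: C(10, 7)·C(16, 9) = 1372800. Through P₂: C(19, 14)·C(7, 2) = 244188. Since P₁ is strictly southwest of P₂, a monotone path through both must visit P₁ then P₂; paths through both = C(10, 7)·C(9, 7)·C(7, 2) = 90720. Avoid both = 5311735 − 1372800 − 244188 + 90720 = 3785467.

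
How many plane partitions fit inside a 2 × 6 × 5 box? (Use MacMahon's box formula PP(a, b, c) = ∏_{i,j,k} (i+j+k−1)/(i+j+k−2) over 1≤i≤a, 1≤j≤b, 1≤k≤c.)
PP(2, 6, 5) = 60984

Evaluate the triple product over i = 1..2, j = 1..6, k = 1..5. The factors are (2/1) · (3/2) · (4/3) · (5/4) · (6/5) · (3/2) · (4/3) · (5/4) · … (60 factors total). The numerators and denominators telescope so the product is an integer; carrying out the multiplication exactly gives PP(2, 6, 5) = 60984.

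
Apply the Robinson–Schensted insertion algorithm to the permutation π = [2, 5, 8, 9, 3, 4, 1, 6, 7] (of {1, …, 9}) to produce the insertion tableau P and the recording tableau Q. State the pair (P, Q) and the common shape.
P = [1, 3, 4, 6, 7] / [2, 8, 9] / [5];  Q = [1, 2, 3, 4, 9] / [5, 6, 8] / [7];  common shape = (5, 3, 1)

Row-insert the values π_1, π_2, … into P one at a time, bumping the leftmost entry strictly greater than the inserted value down to the next row. The recording tableau Q records, in position (i, j), the step at which that cell was added to P.
  Insert 2 (step 1): P = [2];  Q = [1]
  Insert 5 (step 2): P = [2, 5];  Q = [1, 2]
  Insert 8 (step 3): P = [2, 5, 8];  Q = [1, 2, 3]
  Insert 9 (step 4): P = [2, 5, 8, 9];  Q = [1, 2, 3, 4]
  Insert 3 (step 5): P = [2, 3, 8, 9] / [5];  Q = [1, 2, 3, 4] / [5]
  Insert 4 (step 6): P = [2, 3, 4, 9] / [5, 8];  Q = [1, 2, 3, 4] / [5, 6]
  Insert 1 (step 7): P = [1, 3, 4, 9] / [2, 8] / [5];  Q = [1, 2, 3, 4] / [5, 6] / [7]
  Insert 6 (step 8): P = [1, 3, 4, 6] / [2, 8, 9] / [5];  Q = [1, 2, 3, 4] / [5, 6, 8] / [7]
  Insert 7 (step 9): P = [1, 3, 4, 6, 7] / [2, 8, 9] / [5];  Q = [1, 2, 3, 4, 9] / [5, 6, 8] / [7]
Final shape: (5, 3, 1).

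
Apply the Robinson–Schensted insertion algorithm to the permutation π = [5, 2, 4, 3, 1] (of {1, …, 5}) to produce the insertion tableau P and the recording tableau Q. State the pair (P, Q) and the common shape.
P = [1, 3] / [2] / [4] / [5];  Q = [1, 3] / [2] / [4] / [5];  common shape = (2, 1, 1, 1)

Row-insert the values π_1, π_2, … into P one at a time, bumping the leftmost entry strictly greater than the inserted value down to the next row. The recording tableau Q records, in position (i, j), the step at which that cell was added to P.
  Insert 5 (step 1): P = [5];  Q = [1]
  Insert 2 (step 2): P = [2] / [5];  Q = [1] / [2]
  Insert 4 (step 3): P = [2, 4] / [5];  Q = [1, 3] / [2]
  Insert 3 (step 4): P = [2, 3] / [4] / [5];  Q = [1, 3] / [2] / [4]
  Insert 1 (step 5): P = [1, 3] / [2] / [4] / [5];  Q = [1, 3] / [2] / [4] / [5]
Final shape: (2, 1, 1, 1).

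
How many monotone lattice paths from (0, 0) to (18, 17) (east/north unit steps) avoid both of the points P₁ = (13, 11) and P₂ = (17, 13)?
Number of paths = 2972760672

Inclusion–exclusion. Total paths: C(35, 18) = 4537567650. Through P₁: C(24, 13)·C(11, 5) = 1153218528. Through P₂: C(30, 17)·C(5, 1) = 598799250. Since P₁ is strictly southwest of P₂, a monotone path through both must visit P₁ then P₂; paths through both = C(24, 13)·C(6, 4)·C(5, 1) = 187210800. Avoid both = 4537567650 − 1153218528 − 598799250 + 187210800 = 2972760672.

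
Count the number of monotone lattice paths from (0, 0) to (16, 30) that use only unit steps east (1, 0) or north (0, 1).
Number of paths = 991493848554

A monotone lattice path from (0, 0) to (16, 30) consists of 16 east steps and 30 north steps in some order, so it is determined by which 16 of the 46 steps are east. The count is C(46, 16) = 991493848554.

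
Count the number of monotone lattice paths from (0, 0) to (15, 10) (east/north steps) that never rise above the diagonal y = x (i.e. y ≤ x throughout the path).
Number of paths = 1225785

By the reflection principle (André's argument), the number of monotone paths to (15, 10) with n ≤ m that never go above y = x is C(25, 15) − C(25, 16) = 3268760 − 2042975 = 1225785.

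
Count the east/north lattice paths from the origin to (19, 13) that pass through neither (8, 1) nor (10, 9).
Number of paths = 269444203

Inclusion–exclusion. Total paths: C(32, 19) = 347373600. Through P₁: C(9, 8)·C(23, 11) = 12168702. Through P₂: C(19, 10)·C(13, 9) = 66050270. Since P₁ is strictly southwest of P₂, a monotone path through both must visit P₁ then P₂; paths through both = C(9, 8)·C(10, 2)·C(13, 9) = 289575. Avoid both = 347373600 − 12168702 − 66050270 + 289575 = 269444203.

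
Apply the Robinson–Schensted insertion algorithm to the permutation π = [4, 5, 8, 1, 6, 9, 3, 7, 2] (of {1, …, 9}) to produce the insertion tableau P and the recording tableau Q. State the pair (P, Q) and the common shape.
P = [1, 2, 6, 7] / [3, 5, 9] / [4] / [8];  Q = [1, 2, 3, 6] / [4, 5, 8] / [7] / [9];  common shape = (4, 3, 1, 1)

Row-insert the values π_1, π_2, … into P one at a time, bumping the leftmost entry strictly greater than the inserted value down to the next row. The recording tableau Q records, in position (i, j), the step at which that cell was added to P.
  Insert 4 (step 1): P = [4];  Q = [1]
  Insert 5 (step 2): P = [4, 5];  Q = [1, 2]
  Insert 8 (step 3): P = [4, 5, 8];  Q = [1, 2, 3]
  Insert 1 (step 4): P = [1, 5, 8] / [4];  Q = [1, 2, 3] / [4]
  Insert 6 (step 5): P = [1, 5, 6] / [4, 8];  Q = [1, 2, 3] / [4, 5]
  Insert 9 (step 6): P = [1, 5, 6, 9] / [4, 8];  Q = [1, 2, 3, 6] / [4, 5]
  Insert 3 (step 7): P = [1, 3, 6, 9] / [4, 5] / [8];  Q = [1, 2, 3, 6] / [4, 5] / [7]
  Insert 7 (step 8): P = [1, 3, 6, 7] / [4, 5, 9] / [8];  Q = [1, 2, 3, 6] / [4, 5, 8] / [7]
  Insert 2 (step 9): P = [1, 2, 6, 7] / [3, 5, 9] / [4] / [8];  Q = [1, 2, 3, 6] / [4, 5, 8] / [7] / [9]
Final shape: (4, 3, 1, 1).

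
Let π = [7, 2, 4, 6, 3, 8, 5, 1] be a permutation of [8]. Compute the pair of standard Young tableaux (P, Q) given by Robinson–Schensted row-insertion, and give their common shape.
P = [1, 3, 5, 8] / [2, 6] / [4] / [7];  Q = [1, 3, 4, 6] / [2, 7] / [5] / [8];  common shape = (4, 2, 1, 1)

Row-insert the values π_1, π_2, … into P one at a time, bumping the leftmost entry strictly greater than the inserted value down to the next row. The recording tableau Q records, in position (i, j), the step at which that cell was added to P.
  Insert 7 (step 1): P = [7];  Q = [1]
  Insert 2 (step 2): P = [2] / [7];  Q = [1] / [2]
  Insert 4 (step 3): P = [2, 4] / [7];  Q = [1, 3] / [2]
  Insert 6 (step 4): P = [2, 4, 6] / [7];  Q = [1, 3, 4] / [2]
  Insert 3 (step 5): P = [2, 3, 6] / [4] / [7];  Q = [1, 3, 4] / [2] / [5]
  Insert 8 (step 6): P = [2, 3, 6, 8] / [4] / [7];  Q = [1, 3, 4, 6] / [2] / [5]
  Insert 5 (step 7): P = [2, 3, 5, 8] / [4, 6] / [7];  Q = [1, 3, 4, 6] / [2, 7] / [5]
  Insert 1 (step 8): P = [1, 3, 5, 8] / [2, 6] / [4] / [7];  Q = [1, 3, 4, 6] / [2, 7] / [5] / [8]
Final shape: (4, 2, 1, 1).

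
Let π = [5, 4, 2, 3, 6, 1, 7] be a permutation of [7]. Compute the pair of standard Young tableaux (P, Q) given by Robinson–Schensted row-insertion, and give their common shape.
P = [1, 3, 6, 7] / [2] / [4] / [5];  Q = [1, 4, 5, 7] / [2] / [3] / [6];  common shape = (4, 1, 1, 1)

Row-insert the values π_1, π_2, … into P one at a time, bumping the leftmost entry strictly greater than the inserted value down to the next row. The recording tableau Q records, in position (i, j), the step at which that cell was added to P.
  Insert 5 (step 1): P = [5];  Q = [1]
  Insert 4 (step 2): P = [4] / [5];  Q = [1] / [2]
  Insert 2 (step 3): P = [2] / [4] / [5];  Q = [1] / [2] / [3]
  Insert 3 (step 4): P = [2, 3] / [4] / [5];  Q = [1, 4] / [2] / [3]
  Insert 6 (step 5): P = [2, 3, 6] / [4] / [5];  Q = [1, 4, 5] / [2] / [3]
  Insert 1 (step 6): P = [1, 3, 6] / [2] / [4] / [5];  Q = [1, 4, 5] / [2] / [3] / [6]
  Insert 7 (step 7): P = [1, 3, 6, 7] / [2] / [4] / [5];  Q = [1, 4, 5, 7] / [2] / [3] / [6]
Final shape: (4, 1, 1, 1).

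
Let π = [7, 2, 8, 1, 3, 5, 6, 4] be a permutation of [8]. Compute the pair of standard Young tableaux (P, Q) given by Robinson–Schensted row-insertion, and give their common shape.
P = [1, 3, 4, 6] / [2, 5] / [7, 8];  Q = [1, 3, 6, 7] / [2, 5] / [4, 8];  common shape = (4, 2, 2)

Row-insert the values π_1, π_2, … into P one at a time, bumping the leftmost entry strictly greater than the inserted value down to the next row. The recording tableau Q records, in position (i, j), the step at which that cell was added to P.
  Insert 7 (step 1): P = [7];  Q = [1]
  Insert 2 (step 2): P = [2] / [7];  Q = [1] / [2]
  Insert 8 (step 3): P = [2, 8] / [7];  Q = [1, 3] / [2]
  Insert 1 (step 4): P = [1, 8] / [2] / [7];  Q = [1, 3] / [2] / [4]
  Insert 3 (step 5): P = [1, 3] / [2, 8] / [7];  Q = [1, 3] / [2, 5] / [4]
  Insert 5 (step 6): P = [1, 3, 5] / [2, 8] / [7];  Q = [1, 3, 6] / [2, 5] / [4]
  Insert 6 (step 7): P = [1, 3, 5, 6] / [2, 8] / [7];  Q = [1, 3, 6, 7] / [2, 5] / [4]
  Insert 4 (step 8): P = [1, 3, 4, 6] / [2, 5] / [7, 8];  Q = [1, 3, 6, 7] / [2, 5] / [4, 8]
Final shape: (4, 2, 2).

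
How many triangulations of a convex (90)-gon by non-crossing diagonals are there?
C_88 = 64633260585762914370496637486146181462681535261000

These polygon triangulations are counted by the Catalan number C_n = (1/(n + 1)) · C(2n, n). For n = 88: C_88 = (1/89) · C(176, 88) = 5752360192132899378974200736267010150178656638229000/89 = 64633260585762914370496637486146181462681535261000.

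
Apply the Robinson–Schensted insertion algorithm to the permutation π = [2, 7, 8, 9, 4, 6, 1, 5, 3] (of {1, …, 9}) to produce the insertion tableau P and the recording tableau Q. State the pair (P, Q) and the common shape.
P = [1, 3, 5, 9] / [2, 4] / [6, 8] / [7];  Q = [1, 2, 3, 4] / [5, 6] / [7, 8] / [9];  common shape = (4, 2, 2, 1)

Row-insert the values π_1, π_2, … into P one at a time, bumping the leftmost entry strictly greater than the inserted value down to the next row. The recording tableau Q records, in position (i, j), the step at which that cell was added to P.
  Insert 2 (step 1): P = [2];  Q = [1]
  Insert 7 (step 2): P = [2, 7];  Q = [1, 2]
  Insert 8 (step 3): P = [2, 7, 8];  Q = [1, 2, 3]
  Insert 9 (step 4): P = [2, 7, 8, 9];  Q = [1, 2, 3, 4]
  Insert 4 (step 5): P = [2, 4, 8, 9] / [7];  Q = [1, 2, 3, 4] / [5]
  Insert 6 (step 6): P = [2, 4, 6, 9] / [7, 8];  Q = [1, 2, 3, 4] / [5, 6]
  Insert 1 (step 7): P = [1, 4, 6, 9] / [2, 8] / [7];  Q = [1, 2, 3, 4] / [5, 6] / [7]
  Insert 5 (step 8): P = [1, 4, 5, 9] / [2, 6] / [7, 8];  Q = [1, 2, 3, 4] / [5, 6] / [7, 8]
  Insert 3 (step 9): P = [1, 3, 5, 9] / [2, 4] / [6, 8] / [7];  Q = [1, 2, 3, 4] / [5, 6] / [7, 8] / [9]
Final shape: (4, 2, 2, 1).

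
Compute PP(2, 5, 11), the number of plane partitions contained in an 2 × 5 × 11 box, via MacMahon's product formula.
PP(2, 5, 11) = 4504864

Evaluate the triple product over i = 1..2, j = 1..5, k = 1..11. The factors are (2/1) · (3/2) · (4/3) · (5/4) · (6/5) · (7/6) · (8/7) · (9/8) · … (110 factors total). The numerators and denominators telescope so the product is an integer; carrying out the multiplication exactly gives PP(2, 5, 11) = 4504864.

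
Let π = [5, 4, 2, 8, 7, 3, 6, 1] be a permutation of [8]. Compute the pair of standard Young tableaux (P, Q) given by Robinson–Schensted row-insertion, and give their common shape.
P = [1, 3, 6] / [2, 7] / [4, 8] / [5];  Q = [1, 4, 7] / [2, 5] / [3, 6] / [8];  common shape = (3, 2, 2, 1)

Row-insert the values π_1, π_2, … into P one at a time, bumping the leftmost entry strictly greater than the inserted value down to the next row. The recording tableau Q records, in position (i, j), the step at which that cell was added to P.
  Insert 5 (step 1): P = [5];  Q = [1]
  Insert 4 (step 2): P = [4] / [5];  Q = [1] / [2]
  Insert 2 (step 3): P = [2] / [4] / [5];  Q = [1] / [2] / [3]
  Insert 8 (step 4): P = [2, 8] / [4] / [5];  Q = [1, 4] / [2] / [3]
  Insert 7 (step 5): P = [2, 7] / [4, 8] / [5];  Q = [1, 4] / [2, 5] / [3]
  Insert 3 (step 6): P = [2, 3] / [4, 7] / [5, 8];  Q = [1, 4] / [2, 5] / [3, 6]
  Insert 6 (step 7): P = [2, 3, 6] / [4, 7] / [5, 8];  Q = [1, 4, 7] / [2, 5] / [3, 6]
  Insert 1 (step 8): P = [1, 3, 6] / [2, 7] / [4, 8] / [5];  Q = [1, 4, 7] / [2, 5] / [3, 6] / [8]
Final shape: (3, 2, 2, 1).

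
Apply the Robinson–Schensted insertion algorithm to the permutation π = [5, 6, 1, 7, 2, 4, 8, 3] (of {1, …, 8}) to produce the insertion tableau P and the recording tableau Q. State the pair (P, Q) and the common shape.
P = [1, 2, 3, 8] / [4, 6, 7] / [5];  Q = [1, 2, 4, 7] / [3, 5, 6] / [8];  common shape = (4, 3, 1)

Row-insert the values π_1, π_2, … into P one at a time, bumping the leftmost entry strictly greater than the inserted value down to the next row. The recording tableau Q records, in position (i, j), the step at which that cell was added to P.
  Insert 5 (step 1): P = [5];  Q = [1]
  Insert 6 (step 2): P = [5, 6];  Q = [1, 2]
  Insert 1 (step 3): P = [1, 6] / [5];  Q = [1, 2] / [3]
  Insert 7 (step 4): P = [1, 6, 7] / [5];  Q = [1, 2, 4] / [3]
  Insert 2 (step 5): P = [1, 2, 7] / [5, 6];  Q = [1, 2, 4] / [3, 5]
  Insert 4 (step 6): P = [1, 2, 4] / [5, 6, 7];  Q = [1, 2, 4] / [3, 5, 6]
  Insert 8 (step 7): P = [1, 2, 4, 8] / [5, 6, 7];  Q = [1, 2, 4, 7] / [3, 5, 6]
  Insert 3 (step 8): P = [1, 2, 3, 8] / [4, 6, 7] / [5];  Q = [1, 2, 4, 7] / [3, 5, 6] / [8]
Final shape: (4, 3, 1).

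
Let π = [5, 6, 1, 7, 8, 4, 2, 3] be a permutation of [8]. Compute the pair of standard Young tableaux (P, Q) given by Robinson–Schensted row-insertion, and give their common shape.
P = [1, 2, 3, 8] / [4, 6, 7] / [5];  Q = [1, 2, 4, 5] / [3, 6, 8] / [7];  common shape = (4, 3, 1)

Row-insert the values π_1, π_2, … into P one at a time, bumping the leftmost entry strictly greater than the inserted value down to the next row. The recording tableau Q records, in position (i, j), the step at which that cell was added to P.
  Insert 5 (step 1): P = [5];  Q = [1]
  Insert 6 (step 2): P = [5, 6];  Q = [1, 2]
  Insert 1 (step 3): P = [1, 6] / [5];  Q = [1, 2] / [3]
  Insert 7 (step 4): P = [1, 6, 7] / [5];  Q = [1, 2, 4] / [3]
  Insert 8 (step 5): P = [1, 6, 7, 8] / [5];  Q = [1, 2, 4, 5] / [3]
  Insert 4 (step 6): P = [1, 4, 7, 8] / [5, 6];  Q = [1, 2, 4, 5] / [3, 6]
  Insert 2 (step 7): P = [1, 2, 7, 8] / [4, 6] / [5];  Q = [1, 2, 4, 5] / [3, 6] / [7]
  Insert 3 (step 8): P = [1, 2, 3, 8] / [4, 6, 7] / [5];  Q = [1, 2, 4, 5] / [3, 6, 8] / [7]
Final shape: (4, 3, 1).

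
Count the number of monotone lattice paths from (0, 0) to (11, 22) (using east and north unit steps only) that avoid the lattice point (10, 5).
Number of paths = 193482666

Total paths from (0, 0) to (11, 22): C(33, 11) = 193536720. Paths through (10, 5): (paths (0, 0) → (10, 5)) × (paths (10, 5) → (11, 22)) = C(15, 10) · C(18, 1) = 3003 · 18 = 54054. Avoidance count = 193536720 − 54054 = 193482666.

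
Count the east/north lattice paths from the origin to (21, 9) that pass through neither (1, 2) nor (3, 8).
Number of paths = 11641521

Inclusion–exclusion. Total paths: C(30, 21) = 14307150. Through P₁: C(3, 1)·C(27, 20) = 2664090. Through P₂: C(11, 3)·C(19, 18) = 3135. Since P₁ is strictly southwest of P₂, a monotone path through both must visit P₁ then P₂; paths through both = C(3, 1)·C(8, 2)·C(19, 18) = 1596. Avoid both = 14307150 − 2664090 − 3135 + 1596 = 11641521.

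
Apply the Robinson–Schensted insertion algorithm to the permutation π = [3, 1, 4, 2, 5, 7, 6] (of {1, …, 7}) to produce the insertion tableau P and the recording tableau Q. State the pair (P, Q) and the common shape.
P = [1, 2, 5, 6] / [3, 4, 7];  Q = [1, 3, 5, 6] / [2, 4, 7];  common shape = (4, 3)

Row-insert the values π_1, π_2, … into P one at a time, bumping the leftmost entry strictly greater than the inserted value down to the next row. The recording tableau Q records, in position (i, j), the step at which that cell was added to P.
  Insert 3 (step 1): P = [3];  Q = [1]
  Insert 1 (step 2): P = [1] / [3];  Q = [1] / [2]
  Insert 4 (step 3): P = [1, 4] / [3];  Q = [1, 3] / [2]
  Insert 2 (step 4): P = [1, 2] / [3, 4];  Q = [1, 3] / [2, 4]
  Insert 5 (step 5): P = [1, 2, 5] / [3, 4];  Q = [1, 3, 5] / [2, 4]
  Insert 7 (step 6): P = [1, 2, 5, 7] / [3, 4];  Q = [1, 3, 5, 6] / [2, 4]
  Insert 6 (step 7): P = [1, 2, 5, 6] / [3, 4, 7];  Q = [1, 3, 5, 6] / [2, 4, 7]
Final shape: (4, 3).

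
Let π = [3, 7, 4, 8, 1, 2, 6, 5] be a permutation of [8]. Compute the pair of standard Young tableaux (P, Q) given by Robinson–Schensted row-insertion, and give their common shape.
P = [1, 2, 5] / [3, 4, 6] / [7, 8];  Q = [1, 2, 4] / [3, 6, 7] / [5, 8];  common shape = (3, 3, 2)

Row-insert the values π_1, π_2, … into P one at a time, bumping the leftmost entry strictly greater than the inserted value down to the next row. The recording tableau Q records, in position (i, j), the step at which that cell was added to P.
  Insert 3 (step 1): P = [3];  Q = [1]
  Insert 7 (step 2): P = [3, 7];  Q = [1, 2]
  Insert 4 (step 3): P = [3, 4] / [7];  Q = [1, 2] / [3]
  Insert 8 (step 4): P = [3, 4, 8] / [7];  Q = [1, 2, 4] / [3]
  Insert 1 (step 5): P = [1, 4, 8] / [3] / [7];  Q = [1, 2, 4] / [3] / [5]
  Insert 2 (step 6): P = [1, 2, 8] / [3, 4] / [7];  Q = [1, 2, 4] / [3, 6] / [5]
  Insert 6 (step 7): P = [1, 2, 6] / [3, 4, 8] / [7];  Q = [1, 2, 4] / [3, 6, 7] / [5]
  Insert 5 (step 8): P = [1, 2, 5] / [3, 4, 6] / [7, 8];  Q = [1, 2, 4] / [3, 6, 7] / [5, 8]
Final shape: (3, 3, 2).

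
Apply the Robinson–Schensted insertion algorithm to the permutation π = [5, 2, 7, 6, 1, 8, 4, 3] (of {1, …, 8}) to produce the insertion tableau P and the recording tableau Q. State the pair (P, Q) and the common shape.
P = [1, 3, 8] / [2, 4] / [5, 6] / [7];  Q = [1, 3, 6] / [2, 4] / [5, 7] / [8];  common shape = (3, 2, 2, 1)

Row-insert the values π_1, π_2, … into P one at a time, bumping the leftmost entry strictly greater than the inserted value down to the next row. The recording tableau Q records, in position (i, j), the step at which that cell was added to P.
  Insert 5 (step 1): P = [5];  Q = [1]
  Insert 2 (step 2): P = [2] / [5];  Q = [1] / [2]
  Insert 7 (step 3): P = [2, 7] / [5];  Q = [1, 3] / [2]
  Insert 6 (step 4): P = [2, 6] / [5, 7];  Q = [1, 3] / [2, 4]
  Insert 1 (step 5): P = [1, 6] / [2, 7] / [5];  Q = [1, 3] / [2, 4] / [5]
  Insert 8 (step 6): P = [1, 6, 8] / [2, 7] / [5];  Q = [1, 3, 6] / [2, 4] / [5]
  Insert 4 (step 7): P = [1, 4, 8] / [2, 6] / [5, 7];  Q = [1, 3, 6] / [2, 4] / [5, 7]
  Insert 3 (step 8): P = [1, 3, 8] / [2, 4] / [5, 6] / [7];  Q = [1, 3, 6] / [2, 4] / [5, 7] / [8]
Final shape: (3, 2, 2, 1).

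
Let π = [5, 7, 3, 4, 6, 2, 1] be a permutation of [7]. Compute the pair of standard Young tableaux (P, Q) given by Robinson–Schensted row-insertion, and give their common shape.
P = [1, 4, 6] / [2, 7] / [3] / [5];  Q = [1, 2, 5] / [3, 4] / [6] / [7];  common shape = (3, 2, 1, 1)

Row-insert the values π_1, π_2, … into P one at a time, bumping the leftmost entry strictly greater than the inserted value down to the next row. The recording tableau Q records, in position (i, j), the step at which that cell was added to P.
  Insert 5 (step 1): P = [5];  Q = [1]
  Insert 7 (step 2): P = [5, 7];  Q = [1, 2]
  Insert 3 (step 3): P = [3, 7] / [5];  Q = [1, 2] / [3]
  Insert 4 (step 4): P = [3, 4] / [5, 7];  Q = [1, 2] / [3, 4]
  Insert 6 (step 5): P = [3, 4, 6] / [5, 7];  Q = [1, 2, 5] / [3, 4]
  Insert 2 (step 6): P = [2, 4, 6] / [3, 7] / [5];  Q = [1, 2, 5] / [3, 4] / [6]
  Insert 1 (step 7): P = [1, 4, 6] / [2, 7] / [3] / [5];  Q = [1, 2, 5] / [3, 4] / [6] / [7]
Final shape: (3, 2, 1, 1).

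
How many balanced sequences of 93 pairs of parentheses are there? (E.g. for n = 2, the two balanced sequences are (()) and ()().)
C_93 = 60960876535340415751462563580829648891969728907438000

These balanced parentheses are counted by the Catalan number C_n = (1/(n + 1)) · C(2n, n). For n = 93: C_93 = (1/94) · C(186, 93) = 5730322394321999080637480976597986995845154517299172000/94 = 60960876535340415751462563580829648891969728907438000.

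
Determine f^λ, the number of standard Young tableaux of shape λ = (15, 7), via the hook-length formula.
# SYT of shape (15, 7) = 95931

Hook-length formula: f^λ = n! / Π hook(c), product over all cells c of the Young diagram. For λ = (15, 7), n = 22 boxes. Hook lengths by row (left-to-right, top-to-bottom): [16, 15, 14, 13, 12, 11, 10, 8, 7, 6, 5, 4, 3, 2, 1]; [7, 6, 5, 4, 3, 2, 1]. Product of hooks = 11716762337280000. So f^λ = 22! / 11716762337280000 = 1124000727777607680000 / 11716762337280000 = 95931.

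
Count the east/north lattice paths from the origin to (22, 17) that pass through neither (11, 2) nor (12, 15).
Number of paths = 49271214642

Inclusion–exclusion. Total paths: C(39, 22) = 51021117810. Through P₁: C(13, 11)·C(26, 11) = 602640480. Through P₂: C(27, 12)·C(12, 10) = 1147334760. Since P₁ is strictly southwest of P₂, a monotone path through both must visit P₁ then P₂; paths through both = C(13, 11)·C(14, 1)·C(12, 10) = 72072. Avoid both = 51021117810 − 602640480 − 1147334760 + 72072 = 49271214642.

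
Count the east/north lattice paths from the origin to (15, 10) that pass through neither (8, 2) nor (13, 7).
Number of paths = 2317385

Inclusion–exclusion. Total paths: C(25, 15) = 3268760. Through P₁: C(10, 8)·C(15, 7) = 289575. Through P₂: C(20, 13)·C(5, 2) = 775200. Since P₁ is strictly southwest of P₂, a monotone path through both must visit P₁ then P₂; paths through both = C(10, 8)·C(10, 5)·C(5, 2) = 113400. Avoid both = 3268760 − 289575 − 775200 + 113400 = 2317385.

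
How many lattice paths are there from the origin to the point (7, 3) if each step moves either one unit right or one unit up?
Number of paths = 120

A monotone lattice path from (0, 0) to (7, 3) consists of 7 east steps and 3 north steps in some order, so it is determined by which 7 of the 10 steps are east. The count is C(10, 7) = 120.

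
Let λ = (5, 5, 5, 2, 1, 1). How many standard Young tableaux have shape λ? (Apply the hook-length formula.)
# SYT of shape (5, 5, 5, 2, 1, 1) = 11639628

Hook-length formula: f^λ = n! / Π hook(c), product over all cells c of the Young diagram. For λ = (5, 5, 5, 2, 1, 1), n = 19 boxes. Hook lengths by row (left-to-right, top-to-bottom): [10, 7, 5, 4, 3]; [9, 6, 4, 3, 2]; [8, 5, 3, 2, 1]; [4, 1]; [2]; [1]. Product of hooks = 10450944000. So f^λ = 19! / 10450944000 = 121645100408832000 / 10450944000 = 11639628.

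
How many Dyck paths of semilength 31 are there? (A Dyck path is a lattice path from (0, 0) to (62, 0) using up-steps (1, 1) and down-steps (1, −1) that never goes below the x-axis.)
C_31 = 14544636039226909

These Dyck paths are counted by the Catalan number C_n = (1/(n + 1)) · C(2n, n). For n = 31: C_31 = (1/32) · C(62, 31) = 465428353255261088/32 = 14544636039226909.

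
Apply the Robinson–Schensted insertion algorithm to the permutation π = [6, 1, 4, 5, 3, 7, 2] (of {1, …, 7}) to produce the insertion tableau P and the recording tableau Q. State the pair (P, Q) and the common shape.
P = [1, 2, 5, 7] / [3] / [4] / [6];  Q = [1, 3, 4, 6] / [2] / [5] / [7];  common shape = (4, 1, 1, 1)

Row-insert the values π_1, π_2, … into P one at a time, bumping the leftmost entry strictly greater than the inserted value down to the next row. The recording tableau Q records, in position (i, j), the step at which that cell was added to P.
  Insert 6 (step 1): P = [6];  Q = [1]
  Insert 1 (step 2): P = [1] / [6];  Q = [1] / [2]
  Insert 4 (step 3): P = [1, 4] / [6];  Q = [1, 3] / [2]
  Insert 5 (step 4): P = [1, 4, 5] / [6];  Q = [1, 3, 4] / [2]
  Insert 3 (step 5): P = [1, 3, 5] / [4] / [6];  Q = [1, 3, 4] / [2] / [5]
  Insert 7 (step 6): P = [1, 3, 5, 7] / [4] / [6];  Q = [1, 3, 4, 6] / [2] / [5]
  Insert 2 (step 7): P = [1, 2, 5, 7] / [3] / [4] / [6];  Q = [1, 3, 4, 6] / [2] / [5] / [7]
Final shape: (4, 1, 1, 1).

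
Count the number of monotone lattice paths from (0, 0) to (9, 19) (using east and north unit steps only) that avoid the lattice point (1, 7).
Number of paths = 5899140

Total paths from (0, 0) to (9, 19): C(28, 9) = 6906900. Paths through (1, 7): (paths (0, 0) → (1, 7)) × (paths (1, 7) → (9, 19)) = C(8, 1) · C(20, 8) = 8 · 125970 = 1007760. Avoidance count = 6906900 − 1007760 = 5899140.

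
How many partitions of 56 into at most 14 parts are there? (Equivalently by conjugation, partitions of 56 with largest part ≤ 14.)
p(56, parts ≤ 14) = 290071

Use the recurrence p(n, m) = p(n, m−1) + p(n−m, m): either the largest part is < m (count p(n, m−1)) or the largest part is exactly m (remove one copy of m, count p(n−m, m)). With p(0, ·) = 1 this gives p(56, parts ≤ 14) = 290071. (By conjugating Young diagrams, this also counts partitions of 56 into at most 14 parts.)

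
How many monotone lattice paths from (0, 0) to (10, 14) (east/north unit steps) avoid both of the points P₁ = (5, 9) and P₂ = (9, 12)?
Number of paths = 785172

Inclusion–exclusion. Total paths: C(24, 10) = 1961256. Through P₁: C(14, 5)·C(10, 5) = 504504. Through P₂: C(21, 9)·C(3, 1) = 881790. Since P₁ is strictly southwest of P₂, a monotone path through both must visit P₁ then P₂; paths through both = C(14, 5)·C(7, 4)·C(3, 1) = 210210. Avoid both = 1961256 − 504504 − 881790 + 210210 = 785172.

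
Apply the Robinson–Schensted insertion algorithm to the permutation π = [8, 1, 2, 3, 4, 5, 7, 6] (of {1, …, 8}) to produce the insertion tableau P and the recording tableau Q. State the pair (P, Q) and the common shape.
P = [1, 2, 3, 4, 5, 6] / [7] / [8];  Q = [1, 3, 4, 5, 6, 7] / [2] / [8];  common shape = (6, 1, 1)

Row-insert the values π_1, π_2, … into P one at a time, bumping the leftmost entry strictly greater than the inserted value down to the next row. The recording tableau Q records, in position (i, j), the step at which that cell was added to P.
  Insert 8 (step 1): P = [8];  Q = [1]
  Insert 1 (step 2): P = [1] / [8];  Q = [1] / [2]
  Insert 2 (step 3): P = [1, 2] / [8];  Q = [1, 3] / [2]
  Insert 3 (step 4): P = [1, 2, 3] / [8];  Q = [1, 3, 4] / [2]
  Insert 4 (step 5): P = [1, 2, 3, 4] / [8];  Q = [1, 3, 4, 5] / [2]
  Insert 5 (step 6): P = [1, 2, 3, 4, 5] / [8];  Q = [1, 3, 4, 5, 6] / [2]
  Insert 7 (step 7): P = [1, 2, 3, 4, 5, 7] / [8];  Q = [1, 3, 4, 5, 6, 7] / [2]
  Insert 6 (step 8): P = [1, 2, 3, 4, 5, 6] / [7] / [8];  Q = [1, 3, 4, 5, 6, 7] / [2] / [8]
Final shape: (6, 1, 1).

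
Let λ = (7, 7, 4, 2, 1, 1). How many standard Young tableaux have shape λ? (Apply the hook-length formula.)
# SYT of shape (7, 7, 4, 2, 1, 1) = 1454953500

Hook-length formula: f^λ = n! / Π hook(c), product over all cells c of the Young diagram. For λ = (7, 7, 4, 2, 1, 1), n = 22 boxes. Hook lengths by row (left-to-right, top-to-bottom): [12, 9, 7, 6, 4, 3, 2]; [11, 8, 6, 5, 3, 2, 1]; [7, 4, 2, 1]; [4, 1]; [2]; [1]. Product of hooks = 772533780480. So f^λ = 22! / 772533780480 = 1124000727777607680000 / 772533780480 = 1454953500.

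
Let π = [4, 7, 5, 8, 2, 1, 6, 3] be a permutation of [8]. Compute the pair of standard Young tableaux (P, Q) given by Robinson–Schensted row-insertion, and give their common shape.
P = [1, 3, 6] / [2, 5] / [4, 8] / [7];  Q = [1, 2, 4] / [3, 7] / [5, 8] / [6];  common shape = (3, 2, 2, 1)

Row-insert the values π_1, π_2, … into P one at a time, bumping the leftmost entry strictly greater than the inserted value down to the next row. The recording tableau Q records, in position (i, j), the step at which that cell was added to P.
  Insert 4 (step 1): P = [4];  Q = [1]
  Insert 7 (step 2): P = [4, 7];  Q = [1, 2]
  Insert 5 (step 3): P = [4, 5] / [7];  Q = [1, 2] / [3]
  Insert 8 (step 4): P = [4, 5, 8] / [7];  Q = [1, 2, 4] / [3]
  Insert 2 (step 5): P = [2, 5, 8] / [4] / [7];  Q = [1, 2, 4] / [3] / [5]
  Insert 1 (step 6): P = [1, 5, 8] / [2] / [4] / [7];  Q = [1, 2, 4] / [3] / [5] / [6]
  Insert 6 (step 7): P = [1, 5, 6] / [2, 8] / [4] / [7];  Q = [1, 2, 4] / [3, 7] / [5] / [6]
  Insert 3 (step 8): P = [1, 3, 6] / [2, 5] / [4, 8] / [7];  Q = [1, 2, 4] / [3, 7] / [5, 8] / [6]
Final shape: (3, 2, 2, 1).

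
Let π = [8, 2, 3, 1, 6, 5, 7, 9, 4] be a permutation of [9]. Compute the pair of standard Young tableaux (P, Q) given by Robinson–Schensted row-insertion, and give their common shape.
P = [1, 3, 4, 7, 9] / [2, 5] / [6] / [8];  Q = [1, 3, 5, 7, 8] / [2, 6] / [4] / [9];  common shape = (5, 2, 1, 1)

Row-insert the values π_1, π_2, … into P one at a time, bumping the leftmost entry strictly greater than the inserted value down to the next row. The recording tableau Q records, in position (i, j), the step at which that cell was added to P.
  Insert 8 (step 1): P = [8];  Q = [1]
  Insert 2 (step 2): P = [2] / [8];  Q = [1] / [2]
  Insert 3 (step 3): P = [2, 3] / [8];  Q = [1, 3] / [2]
  Insert 1 (step 4): P = [1, 3] / [2] / [8];  Q = [1, 3] / [2] / [4]
  Insert 6 (step 5): P = [1, 3, 6] / [2] / [8];  Q = [1, 3, 5] / [2] / [4]
  Insert 5 (step 6): P = [1, 3, 5] / [2, 6] / [8];  Q = [1, 3, 5] / [2, 6] / [4]
  Insert 7 (step 7): P = [1, 3, 5, 7] / [2, 6] / [8];  Q = [1, 3, 5, 7] / [2, 6] / [4]
  Insert 9 (step 8): P = [1, 3, 5, 7, 9] / [2, 6] / [8];  Q = [1, 3, 5, 7, 8] / [2, 6] / [4]
  Insert 4 (step 9): P = [1, 3, 4, 7, 9] / [2, 5] / [6] / [8];  Q = [1, 3, 5, 7, 8] / [2, 6] / [4] / [9]
Final shape: (5, 2, 1, 1).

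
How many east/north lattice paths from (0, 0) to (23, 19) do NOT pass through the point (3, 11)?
Number of paths = 445643960580

Total paths from (0, 0) to (23, 19): C(42, 23) = 446775310800. Paths through (3, 11): (paths (0, 0) → (3, 11)) × (paths (3, 11) → (23, 19)) = C(14, 3) · C(28, 20) = 364 · 3108105 = 1131350220. Avoidance count = 446775310800 − 1131350220 = 445643960580.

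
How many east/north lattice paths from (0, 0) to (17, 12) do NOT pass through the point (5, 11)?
Number of paths = 51839151

Total paths from (0, 0) to (17, 12): C(29, 17) = 51895935. Paths through (5, 11): (paths (0, 0) → (5, 11)) × (paths (5, 11) → (17, 12)) = C(16, 5) · C(13, 12) = 4368 · 13 = 56784. Avoidance count = 51895935 − 56784 = 51839151.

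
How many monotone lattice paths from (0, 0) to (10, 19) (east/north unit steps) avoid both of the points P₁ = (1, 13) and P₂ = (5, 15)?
Number of paths = 18032896

Inclusion–exclusion. Total paths: C(29, 10) = 20030010. Through P₁: C(14, 1)·C(15, 9) = 70070. Through P₂: C(20, 5)·C(9, 5) = 1953504. Since P₁ is strictly southwest of P₂, a monotone path through both must visit P₁ then P₂; paths through both = C(14, 1)·C(6, 4)·C(9, 5) = 26460. Avoid both = 20030010 − 70070 − 1953504 + 26460 = 18032896.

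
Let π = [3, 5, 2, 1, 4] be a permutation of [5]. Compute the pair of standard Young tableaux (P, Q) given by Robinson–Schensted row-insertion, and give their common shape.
P = [1, 4] / [2, 5] / [3];  Q = [1, 2] / [3, 5] / [4];  common shape = (2, 2, 1)

Row-insert the values π_1, π_2, … into P one at a time, bumping the leftmost entry strictly greater than the inserted value down to the next row. The recording tableau Q records, in position (i, j), the step at which that cell was added to P.
  Insert 3 (step 1): P = [3];  Q = [1]
  Insert 5 (step 2): P = [3, 5];  Q = [1, 2]
  Insert 2 (step 3): P = [2, 5] / [3];  Q = [1, 2] / [3]
  Insert 1 (step 4): P = [1, 5] / [2] / [3];  Q = [1, 2] / [3] / [4]
  Insert 4 (step 5): P = [1, 4] / [2, 5] / [3];  Q = [1, 2] / [3, 5] / [4]
Final shape: (2, 2, 1).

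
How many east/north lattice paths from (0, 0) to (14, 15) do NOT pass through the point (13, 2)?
Number of paths = 77557290

Total paths from (0, 0) to (14, 15): C(29, 14) = 77558760. Paths through (13, 2): (paths (0, 0) → (13, 2)) × (paths (13, 2) → (14, 15)) = C(15, 13) · C(14, 1) = 105 · 14 = 1470. Avoidance count = 77558760 − 1470 = 77557290.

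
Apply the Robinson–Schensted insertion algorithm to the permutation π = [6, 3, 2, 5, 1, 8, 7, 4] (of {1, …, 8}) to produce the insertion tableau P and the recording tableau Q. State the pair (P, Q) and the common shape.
P = [1, 4, 7] / [2, 5] / [3, 8] / [6];  Q = [1, 4, 6] / [2, 7] / [3, 8] / [5];  common shape = (3, 2, 2, 1)

Row-insert the values π_1, π_2, … into P one at a time, bumping the leftmost entry strictly greater than the inserted value down to the next row. The recording tableau Q records, in position (i, j), the step at which that cell was added to P.
  Insert 6 (step 1): P = [6];  Q = [1]
  Insert 3 (step 2): P = [3] / [6];  Q = [1] / [2]
  Insert 2 (step 3): P = [2] / [3] / [6];  Q = [1] / [2] / [3]
  Insert 5 (step 4): P = [2, 5] / [3] / [6];  Q = [1, 4] / [2] / [3]
  Insert 1 (step 5): P = [1, 5] / [2] / [3] / [6];  Q = [1, 4] / [2] / [3] / [5]
  Insert 8 (step 6): P = [1, 5, 8] / [2] / [3] / [6];  Q = [1, 4, 6] / [2] / [3] / [5]
  Insert 7 (step 7): P = [1, 5, 7] / [2, 8] / [3] / [6];  Q = [1, 4, 6] / [2, 7] / [3] / [5]
  Insert 4 (step 8): P = [1, 4, 7] / [2, 5] / [3, 8] / [6];  Q = [1, 4, 6] / [2, 7] / [3, 8] / [5]
Final shape: (3, 2, 2, 1).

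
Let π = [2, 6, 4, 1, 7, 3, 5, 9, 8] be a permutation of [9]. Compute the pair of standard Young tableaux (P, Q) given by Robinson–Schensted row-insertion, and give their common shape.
P = [1, 3, 5, 8] / [2, 4, 7, 9] / [6];  Q = [1, 2, 5, 8] / [3, 6, 7, 9] / [4];  common shape = (4, 4, 1)

Row-insert the values π_1, π_2, … into P one at a time, bumping the leftmost entry strictly greater than the inserted value down to the next row. The recording tableau Q records, in position (i, j), the step at which that cell was added to P.
  Insert 2 (step 1): P = [2];  Q = [1]
  Insert 6 (step 2): P = [2, 6];  Q = [1, 2]
  Insert 4 (step 3): P = [2, 4] / [6];  Q = [1, 2] / [3]
  Insert 1 (step 4): P = [1, 4] / [2] / [6];  Q = [1, 2] / [3] / [4]
  Insert 7 (step 5): P = [1, 4, 7] / [2] / [6];  Q = [1, 2, 5] / [3] / [4]
  Insert 3 (step 6): P = [1, 3, 7] / [2, 4] / [6];  Q = [1, 2, 5] / [3, 6] / [4]
  Insert 5 (step 7): P = [1, 3, 5] / [2, 4, 7] / [6];  Q = [1, 2, 5] / [3, 6, 7] / [4]
  Insert 9 (step 8): P = [1, 3, 5, 9] / [2, 4, 7] / [6];  Q = [1, 2, 5, 8] / [3, 6, 7] / [4]
  Insert 8 (step 9): P = [1, 3, 5, 8] / [2, 4, 7, 9] / [6];  Q = [1, 2, 5, 8] / [3, 6, 7, 9] / [4]
Final shape: (4, 4, 1).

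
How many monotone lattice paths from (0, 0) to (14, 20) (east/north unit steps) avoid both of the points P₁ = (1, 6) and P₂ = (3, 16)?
Number of paths = 1250875485

Inclusion–exclusion. Total paths: C(34, 14) = 1391975640. Through P₁: C(7, 1)·C(27, 13) = 140408100. Through P₂: C(19, 3)·C(15, 11) = 1322685. Since P₁ is strictly southwest of P₂, a monotone path through both must visit P₁ then P₂; paths through both = C(7, 1)·C(12, 2)·C(15, 11) = 630630. Avoid both = 1391975640 − 140408100 − 1322685 + 630630 = 1250875485.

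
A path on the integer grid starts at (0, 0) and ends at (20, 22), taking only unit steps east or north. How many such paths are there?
Number of paths = 513791607420

A monotone lattice path from (0, 0) to (20, 22) consists of 20 east steps and 22 north steps in some order, so it is determined by which 20 of the 42 steps are east. The count is C(42, 20) = 513791607420.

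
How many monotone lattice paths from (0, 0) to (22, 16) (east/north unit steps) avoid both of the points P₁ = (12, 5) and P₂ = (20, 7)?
Number of paths = 20023841472

Inclusion–exclusion. Total paths: C(38, 22) = 22239974430. Through P₁: C(17, 12)·C(21, 10) = 2182606608. Through P₂: C(27, 20)·C(11, 2) = 48841650. Since P₁ is strictly southwest of P₂, a monotone path through both must visit P₁ then P₂; paths through both = C(17, 12)·C(10, 8)·C(11, 2) = 15315300. Avoid both = 22239974430 − 2182606608 − 48841650 + 15315300 = 20023841472.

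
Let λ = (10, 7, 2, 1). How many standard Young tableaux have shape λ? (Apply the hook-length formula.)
# SYT of shape (10, 7, 2, 1) = 8268800

Hook-length formula: f^λ = n! / Π hook(c), product over all cells c of the Young diagram. For λ = (10, 7, 2, 1), n = 20 boxes. Hook lengths by row (left-to-right, top-to-bottom): [13, 11, 9, 8, 7, 6, 5, 3, 2, 1]; [9, 7, 5, 4, 3, 2, 1]; [3, 1]; [1]. Product of hooks = 294226732800. So f^λ = 20! / 294226732800 = 2432902008176640000 / 294226732800 = 8268800.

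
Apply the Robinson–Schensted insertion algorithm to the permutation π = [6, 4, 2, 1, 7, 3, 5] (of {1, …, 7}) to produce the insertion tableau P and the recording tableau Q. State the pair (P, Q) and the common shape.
P = [1, 3, 5] / [2, 7] / [4] / [6];  Q = [1, 5, 7] / [2, 6] / [3] / [4];  common shape = (3, 2, 1, 1)

Row-insert the values π_1, π_2, … into P one at a time, bumping the leftmost entry strictly greater than the inserted value down to the next row. The recording tableau Q records, in position (i, j), the step at which that cell was added to P.
  Insert 6 (step 1): P = [6];  Q = [1]
  Insert 4 (step 2): P = [4] / [6];  Q = [1] / [2]
  Insert 2 (step 3): P = [2] / [4] / [6];  Q = [1] / [2] / [3]
  Insert 1 (step 4): P = [1] / [2] / [4] / [6];  Q = [1] / [2] / [3] / [4]
  Insert 7 (step 5): P = [1, 7] / [2] / [4] / [6];  Q = [1, 5] / [2] / [3] / [4]
  Insert 3 (step 6): P = [1, 3] / [2, 7] / [4] / [6];  Q = [1, 5] / [2, 6] / [3] / [4]
  Insert 5 (step 7): P = [1, 3, 5] / [2, 7] / [4] / [6];  Q = [1, 5, 7] / [2, 6] / [3] / [4]
Final shape: (3, 2, 1, 1).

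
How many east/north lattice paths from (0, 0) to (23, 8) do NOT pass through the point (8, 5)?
Number of paths = 6838533

Total paths from (0, 0) to (23, 8): C(31, 23) = 7888725. Paths through (8, 5): (paths (0, 0) → (8, 5)) × (paths (8, 5) → (23, 8)) = C(13, 8) · C(18, 15) = 1287 · 816 = 1050192. Avoidance count = 7888725 − 1050192 = 6838533.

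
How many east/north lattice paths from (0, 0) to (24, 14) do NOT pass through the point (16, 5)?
Number of paths = 9174869910

Total paths from (0, 0) to (24, 14): C(38, 24) = 9669554100. Paths through (16, 5): (paths (0, 0) → (16, 5)) × (paths (16, 5) → (24, 14)) = C(21, 16) · C(17, 8) = 20349 · 24310 = 494684190. Avoidance count = 9669554100 − 494684190 = 9174869910.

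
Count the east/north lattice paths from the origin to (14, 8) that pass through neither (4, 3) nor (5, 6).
Number of paths = 196955

Inclusion–exclusion. Total paths: C(22, 14) = 319770. Through P₁: C(7, 4)·C(15, 10) = 105105. Through P₂: C(11, 5)·C(11, 9) = 25410. Since P₁ is strictly southwest of P₂, a monotone path through both must visit P₁ then P₂; paths through both = C(7, 4)·C(4, 1)·C(11, 9) = 7700. Avoid both = 319770 − 105105 − 25410 + 7700 = 196955.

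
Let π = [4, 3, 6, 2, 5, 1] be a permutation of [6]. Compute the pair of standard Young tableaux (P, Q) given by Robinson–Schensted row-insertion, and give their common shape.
P = [1, 5] / [2, 6] / [3] / [4];  Q = [1, 3] / [2, 5] / [4] / [6];  common shape = (2, 2, 1, 1)

Row-insert the values π_1, π_2, … into P one at a time, bumping the leftmost entry strictly greater than the inserted value down to the next row. The recording tableau Q records, in position (i, j), the step at which that cell was added to P.
  Insert 4 (step 1): P = [4];  Q = [1]
  Insert 3 (step 2): P = [3] / [4];  Q = [1] / [2]
  Insert 6 (step 3): P = [3, 6] / [4];  Q = [1, 3] / [2]
  Insert 2 (step 4): P = [2, 6] / [3] / [4];  Q = [1, 3] / [2] / [4]
  Insert 5 (step 5): P = [2, 5] / [3, 6] / [4];  Q = [1, 3] / [2, 5] / [4]
  Insert 1 (step 6): P = [1, 5] / [2, 6] / [3] / [4];  Q = [1, 3] / [2, 5] / [4] / [6]
Final shape: (2, 2, 1, 1).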